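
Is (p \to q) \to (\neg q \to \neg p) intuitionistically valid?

Yes

This is the forward direction of contraposition, which is intuitionistically derivable.
Assume p \to q and \neg q. If p held then q would follow, contradicting \neg q; so \neg p.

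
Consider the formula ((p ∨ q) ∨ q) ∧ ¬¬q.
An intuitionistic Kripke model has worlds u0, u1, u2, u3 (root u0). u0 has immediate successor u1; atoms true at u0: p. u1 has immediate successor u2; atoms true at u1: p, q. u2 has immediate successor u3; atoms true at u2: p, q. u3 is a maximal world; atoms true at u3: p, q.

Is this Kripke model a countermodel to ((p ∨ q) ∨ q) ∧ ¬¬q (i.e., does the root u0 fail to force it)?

u0 ⊩ ((p ∨ q) ∨ q) ∧ ¬¬q since u0 forces both conjuncts.
So the root u0 forces ((p ∨ q) ∨ q) ∧ ¬¬q; the model is not a countermodel.

No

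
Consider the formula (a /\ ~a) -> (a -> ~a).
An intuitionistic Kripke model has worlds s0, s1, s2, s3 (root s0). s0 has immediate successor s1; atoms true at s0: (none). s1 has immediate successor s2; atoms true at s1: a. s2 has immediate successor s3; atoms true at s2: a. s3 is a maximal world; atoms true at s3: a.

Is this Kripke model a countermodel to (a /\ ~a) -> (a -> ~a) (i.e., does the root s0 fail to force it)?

No

s0 ||- (a /\ ~a) -> (a -> ~a) vacuously: no world accessible from s0 forces the antecedent a /\ ~a.
So the root s0 forces (a /\ ~a) -> (a -> ~a); the model is not a countermodel.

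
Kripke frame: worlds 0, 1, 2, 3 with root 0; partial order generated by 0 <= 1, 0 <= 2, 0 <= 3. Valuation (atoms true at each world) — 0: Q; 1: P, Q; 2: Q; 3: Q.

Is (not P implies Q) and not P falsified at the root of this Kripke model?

0 does not force (not P implies Q) and not P since 0 fails not P.
So the root 0 does not force (not P implies Q) and not P; the model is a countermodel.

Yes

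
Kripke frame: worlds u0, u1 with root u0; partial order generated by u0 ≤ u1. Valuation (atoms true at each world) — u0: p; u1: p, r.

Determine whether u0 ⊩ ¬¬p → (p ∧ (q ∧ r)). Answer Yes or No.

u0 ⊮ ¬¬p → (p ∧ (q ∧ r)): already at u0 itself, u0 ⊩ ¬¬p but u0 ⊮ p ∧ (q ∧ r).
u0 ⊮ p ∧ (q ∧ r) since u0 fails q ∧ r.

No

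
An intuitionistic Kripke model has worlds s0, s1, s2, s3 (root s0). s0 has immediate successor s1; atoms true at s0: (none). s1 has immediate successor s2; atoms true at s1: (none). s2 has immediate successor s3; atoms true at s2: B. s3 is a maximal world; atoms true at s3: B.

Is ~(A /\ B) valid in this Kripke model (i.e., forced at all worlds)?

Yes

s0 ||- ~(A /\ B): no world accessible from s0 forces A /\ B.
Since the root s0 forces ~(A /\ B) and forcing is persistent (monotone upward), every world forces it.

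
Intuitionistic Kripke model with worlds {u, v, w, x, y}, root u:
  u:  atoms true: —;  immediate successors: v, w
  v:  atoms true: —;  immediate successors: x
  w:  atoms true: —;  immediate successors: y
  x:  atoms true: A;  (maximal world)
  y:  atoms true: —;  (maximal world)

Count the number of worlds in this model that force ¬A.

2

u: does not force it — u ⊮ ¬A since x is accessible from u and x ⊩ A.
v: does not force it — v ⊮ ¬A since x is accessible from v and x ⊩ A.
w: forces it.
x: does not force it.
y: forces it.
Worlds forcing the formula: {w, y}.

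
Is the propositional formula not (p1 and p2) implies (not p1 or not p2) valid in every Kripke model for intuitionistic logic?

No

This is the constructively invalid direction of De Morgan's law for conjunction, which is not intuitionistically valid.
A Kripke countermodel: worlds 0, 1, 2; order generated by 0 <= 1, 0 <= 2; atoms true at each world — 0:{}; 1:{p1}; 2:{p2}.
0 does not force not (p1 and p2) implies (not p1 or not p2): already at 0 itself, 0 forces not (p1 and p2) but 0 does not force not p1 or not p2.
0 does not force not p1 or not p2: neither disjunct is forced at 0.
0 does not force not p1 since 1 is accessible from 0 and 1 forces p1.
So the root 0 does not force the formula.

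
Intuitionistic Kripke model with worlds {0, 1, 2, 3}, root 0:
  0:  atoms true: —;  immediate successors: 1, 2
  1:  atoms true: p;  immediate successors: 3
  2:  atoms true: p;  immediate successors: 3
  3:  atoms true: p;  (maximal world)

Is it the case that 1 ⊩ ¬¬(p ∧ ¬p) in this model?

No

1 ⊮ ¬¬(p ∧ ¬p) since 1 is accessible from 1 and 1 ⊩ ¬(p ∧ ¬p).
1 ⊩ ¬(p ∧ ¬p): no world accessible from 1 forces p ∧ ¬p.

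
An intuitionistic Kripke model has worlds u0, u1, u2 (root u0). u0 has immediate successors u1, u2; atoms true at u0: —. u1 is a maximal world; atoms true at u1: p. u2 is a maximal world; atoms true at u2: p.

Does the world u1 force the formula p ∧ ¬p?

No

u1 ⊮ p ∧ ¬p since u1 fails ¬p.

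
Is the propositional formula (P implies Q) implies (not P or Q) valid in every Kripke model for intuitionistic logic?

This is the material-implication-as-disjunction principle, which is not intuitionistically valid.
A Kripke countermodel: worlds a, b; order generated by a <= b; atoms true at each world — a:{}; b:{P,Q}.
a does not force (P implies Q) implies (not P or Q): already at a itself, a forces P implies Q but a does not force not P or Q.
a does not force not P or Q: neither disjunct is forced at a.
a does not force not P since b is accessible from a and b forces P.
So the root a does not force the formula.

No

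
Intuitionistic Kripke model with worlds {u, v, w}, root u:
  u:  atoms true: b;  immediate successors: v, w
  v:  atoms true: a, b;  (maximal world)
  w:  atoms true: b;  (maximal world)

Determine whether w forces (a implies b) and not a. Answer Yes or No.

w forces (a implies b) and not a since w forces both conjuncts.

Yes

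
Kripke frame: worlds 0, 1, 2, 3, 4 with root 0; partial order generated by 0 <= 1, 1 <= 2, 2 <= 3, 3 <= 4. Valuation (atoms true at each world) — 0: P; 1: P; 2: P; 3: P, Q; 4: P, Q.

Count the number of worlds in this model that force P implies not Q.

0: does not force it — 0 does not force P implies not Q: already at 0 itself, 0 forces P but 0 does not force not Q.
1: does not force it.
2: does not force it.
3: does not force it.
4: does not force it.
Worlds forcing the formula: { }.

0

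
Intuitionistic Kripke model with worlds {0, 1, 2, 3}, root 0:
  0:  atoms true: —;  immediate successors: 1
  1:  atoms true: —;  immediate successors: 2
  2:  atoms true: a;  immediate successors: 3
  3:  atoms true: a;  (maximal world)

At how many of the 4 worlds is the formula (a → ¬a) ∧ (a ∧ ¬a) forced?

0: does not force it — 0 ⊮ (a → ¬a) ∧ (a ∧ ¬a) since 0 fails a → ¬a.
1: does not force it — 1 ⊮ (a → ¬a) ∧ (a ∧ ¬a) since 1 fails a → ¬a.
2: does not force it — 2 ⊮ (a → ¬a) ∧ (a ∧ ¬a) since 2 fails a → ¬a.
3: does not force it.
Worlds forcing the formula: { }.

0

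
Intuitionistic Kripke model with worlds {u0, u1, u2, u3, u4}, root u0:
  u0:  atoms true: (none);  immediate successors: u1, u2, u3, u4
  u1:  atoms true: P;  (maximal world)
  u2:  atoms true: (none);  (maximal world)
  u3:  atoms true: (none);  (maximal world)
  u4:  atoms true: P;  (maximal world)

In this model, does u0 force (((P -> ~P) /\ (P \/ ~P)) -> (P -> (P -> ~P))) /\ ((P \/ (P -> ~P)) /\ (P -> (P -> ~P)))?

No

u0 ||-/- (((P -> ~P) /\ (P \/ ~P)) -> (P -> (P -> ~P))) /\ ((P \/ (P -> ~P)) /\ (P -> (P -> ~P))) since u0 fails (P \/ (P -> ~P)) /\ (P -> (P -> ~P)).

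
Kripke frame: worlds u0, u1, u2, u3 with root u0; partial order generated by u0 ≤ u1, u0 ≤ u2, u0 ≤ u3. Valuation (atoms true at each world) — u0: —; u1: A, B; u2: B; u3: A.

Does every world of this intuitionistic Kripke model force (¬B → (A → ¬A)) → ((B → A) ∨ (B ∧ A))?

No

Not every world: u0 ⊮ (¬B → (A → ¬A)) → ((B → A) ∨ (B ∧ A)).
u0 ⊮ (¬B → (A → ¬A)) → ((B → A) ∨ (B ∧ A)): at the accessible world u2, u2 ⊩ ¬B → (A → ¬A) but u2 ⊮ (B → A) ∨ (B ∧ A).
u2 ⊮ (B → A) ∨ (B ∧ A): neither disjunct is forced at u2.
u2 ⊮ B → A: already at u2 itself, u2 ⊩ B but u2 ⊮ A.
u2 lacks atom A, so u2 ⊮ A.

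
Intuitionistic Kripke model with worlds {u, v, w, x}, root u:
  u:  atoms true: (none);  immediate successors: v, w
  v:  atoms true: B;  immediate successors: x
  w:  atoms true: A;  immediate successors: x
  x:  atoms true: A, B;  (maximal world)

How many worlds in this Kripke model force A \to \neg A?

0

u: does not force it — u \nVdash A \to \neg A: at the accessible world w, w \Vdash A but w \nVdash \neg A.
v: does not force it — v \nVdash A \to \neg A: at the accessible world x, x \Vdash A but x \nVdash \neg A.
w: does not force it — w \nVdash A \to \neg A: already at w itself, w \Vdash A but w \nVdash \neg A.
x: does not force it.
Worlds forcing the formula: { }.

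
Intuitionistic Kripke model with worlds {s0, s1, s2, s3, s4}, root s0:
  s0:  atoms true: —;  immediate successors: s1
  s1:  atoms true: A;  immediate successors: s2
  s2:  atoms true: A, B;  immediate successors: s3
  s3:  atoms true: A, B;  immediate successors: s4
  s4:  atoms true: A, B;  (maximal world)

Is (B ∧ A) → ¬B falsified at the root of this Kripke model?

s0 ⊮ (B ∧ A) → ¬B: at the accessible world s2, s2 ⊩ B ∧ A but s2 ⊮ ¬B.
s2 ⊮ ¬B since s2 is accessible from s2 and s2 ⊩ B.
So the root s0 does not force (B ∧ A) → ¬B; the model is a countermodel.

Yes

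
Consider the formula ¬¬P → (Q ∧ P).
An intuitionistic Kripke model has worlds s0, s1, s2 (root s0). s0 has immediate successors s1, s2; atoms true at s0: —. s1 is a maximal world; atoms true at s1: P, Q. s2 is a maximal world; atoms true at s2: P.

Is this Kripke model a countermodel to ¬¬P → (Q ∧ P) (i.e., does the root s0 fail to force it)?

Yes

s0 ⊮ ¬¬P → (Q ∧ P): already at s0 itself, s0 ⊩ ¬¬P but s0 ⊮ Q ∧ P.
s0 ⊮ Q ∧ P since s0 fails Q.
So the root s0 does not force ¬¬P → (Q ∧ P); the model is a countermodel.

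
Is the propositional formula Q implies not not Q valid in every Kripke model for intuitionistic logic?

This is double-negation introduction, which is intuitionistically derivable.
If a world forces Q then every accessible world forces Q (persistence), so none forces not Q; hence not not Q.

Yes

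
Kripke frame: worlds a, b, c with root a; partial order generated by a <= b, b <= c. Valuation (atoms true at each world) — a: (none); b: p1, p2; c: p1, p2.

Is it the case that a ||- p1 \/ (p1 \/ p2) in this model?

No

a ||-/- p1 \/ (p1 \/ p2): neither disjunct is forced at a.
a lacks atom p1, so a ||-/- p1.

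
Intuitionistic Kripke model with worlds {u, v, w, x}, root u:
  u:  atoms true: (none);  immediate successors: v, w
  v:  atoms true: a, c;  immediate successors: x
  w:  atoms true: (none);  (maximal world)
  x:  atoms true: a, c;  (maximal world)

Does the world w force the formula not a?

Yes

w forces not a: no world accessible from w forces a.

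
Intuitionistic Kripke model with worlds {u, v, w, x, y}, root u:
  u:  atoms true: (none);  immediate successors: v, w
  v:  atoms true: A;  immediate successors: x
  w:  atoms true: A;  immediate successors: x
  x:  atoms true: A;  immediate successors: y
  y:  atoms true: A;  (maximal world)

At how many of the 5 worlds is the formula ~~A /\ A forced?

4

u: does not force it — u ||-/- ~~A /\ A since u fails A.
v: forces it.
w: forces it.
x: forces it.
y: forces it.
Worlds forcing the formula: {v, w, x, y}.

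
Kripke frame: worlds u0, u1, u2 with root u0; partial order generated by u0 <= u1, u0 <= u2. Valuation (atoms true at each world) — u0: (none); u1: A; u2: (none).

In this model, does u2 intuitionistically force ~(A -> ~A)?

No

u2 ||-/- ~(A -> ~A) since u2 is accessible from u2 and u2 ||- A -> ~A.
u2 ||- A -> ~A vacuously: no world accessible from u2 forces the antecedent A.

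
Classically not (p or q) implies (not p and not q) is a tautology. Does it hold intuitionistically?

This is a constructively valid De Morgan direction (negated disjunction to conjunction of negations), which is intuitionistically derivable.
From not (p or q): if p held then p or q would, contradiction — so not p; similarly not q.

Yes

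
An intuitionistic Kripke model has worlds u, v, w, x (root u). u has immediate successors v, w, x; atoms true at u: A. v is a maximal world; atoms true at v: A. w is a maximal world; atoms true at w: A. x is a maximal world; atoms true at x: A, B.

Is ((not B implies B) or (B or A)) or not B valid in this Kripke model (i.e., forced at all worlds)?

u forces ((not B implies B) or (B or A)) or not B via the disjunct (not B implies B) or (B or A).
Since the root u forces ((not B implies B) or (B or A)) or not B and forcing is persistent (monotone upward), every world forces it.

Yes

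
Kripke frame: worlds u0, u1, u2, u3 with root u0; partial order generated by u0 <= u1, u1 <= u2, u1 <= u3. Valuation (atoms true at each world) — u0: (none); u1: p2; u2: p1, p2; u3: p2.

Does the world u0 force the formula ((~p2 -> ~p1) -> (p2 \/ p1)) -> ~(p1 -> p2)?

u0 ||-/- ((~p2 -> ~p1) -> (p2 \/ p1)) -> ~(p1 -> p2): at the accessible world u1, u1 ||- (~p2 -> ~p1) -> (p2 \/ p1) but u1 ||-/- ~(p1 -> p2).
u1 ||-/- ~(p1 -> p2) since u1 is accessible from u1 and u1 ||- p1 -> p2.
u1 ||- p1 -> p2: every world accessible from u1 that forces p1 (namely u2) also forces p2.

No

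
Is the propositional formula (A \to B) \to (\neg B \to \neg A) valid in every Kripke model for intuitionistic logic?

Yes

This is the forward direction of contraposition, which is intuitionistically derivable.
Assume A \to B and \neg B. If A held then B would follow, contradicting \neg B; so \neg A.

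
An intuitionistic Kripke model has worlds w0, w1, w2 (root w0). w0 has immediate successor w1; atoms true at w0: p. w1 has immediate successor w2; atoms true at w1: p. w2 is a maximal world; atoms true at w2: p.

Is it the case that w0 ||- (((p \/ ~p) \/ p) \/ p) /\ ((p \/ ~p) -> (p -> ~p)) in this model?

w0 ||-/- (((p \/ ~p) \/ p) \/ p) /\ ((p \/ ~p) -> (p -> ~p)) since w0 fails (p \/ ~p) -> (p -> ~p).

No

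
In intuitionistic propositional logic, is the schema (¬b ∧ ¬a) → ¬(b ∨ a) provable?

Yes

This is a constructively valid De Morgan direction (conjunction of negations to negated disjunction), which is intuitionistically derivable.
If both ¬b and ¬a hold at a world, no accessible world forces b or forces a, so none forces b ∨ a.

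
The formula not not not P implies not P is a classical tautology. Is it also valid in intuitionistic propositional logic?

This is triple-negation reduction, which is intuitionistically derivable.
Assume not not not P and suppose P. Then not not P (double-negation introduction), contradicting not not not P. So not P.

Yes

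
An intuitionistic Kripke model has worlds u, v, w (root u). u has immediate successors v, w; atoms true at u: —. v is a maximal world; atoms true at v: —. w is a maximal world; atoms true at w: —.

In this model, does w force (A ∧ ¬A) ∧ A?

No

w ⊮ (A ∧ ¬A) ∧ A since w fails A ∧ ¬A.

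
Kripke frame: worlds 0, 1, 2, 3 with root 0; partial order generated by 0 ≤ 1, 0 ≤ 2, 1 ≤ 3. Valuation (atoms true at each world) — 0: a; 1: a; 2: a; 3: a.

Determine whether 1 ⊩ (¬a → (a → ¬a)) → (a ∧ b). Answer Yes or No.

1 ⊮ (¬a → (a → ¬a)) → (a ∧ b): already at 1 itself, 1 ⊩ ¬a → (a → ¬a) but 1 ⊮ a ∧ b.
1 ⊮ a ∧ b since 1 fails b.

No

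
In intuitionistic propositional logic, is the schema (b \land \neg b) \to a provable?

This is an instance of ex falso quodlibet, which is intuitionistically derivable.
No world can force both b and \neg b, so the antecedent b \land \neg b is never forced and the implication holds vacuously at every world.

Yes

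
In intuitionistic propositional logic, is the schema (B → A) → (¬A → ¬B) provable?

Yes

This is the forward direction of contraposition, which is intuitionistically derivable.
Assume B → A and ¬A. If B held then A would follow, contradicting ¬A; so ¬B.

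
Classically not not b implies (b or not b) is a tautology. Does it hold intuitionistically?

No

This is a variant of double-negation elimination (deriving excluded middle from double negation), which is not intuitionistically valid.
A Kripke countermodel: worlds w0, w1; order generated by w0 <= w1; atoms true at each world — w0:{}; w1:{b}.
w0 does not force not not b implies (b or not b): already at w0 itself, w0 forces not not b but w0 does not force b or not b.
w0 does not force b or not b: neither disjunct is forced at w0.
w0 lacks atom b, so w0 does not force b.
So the root w0 does not force the formula.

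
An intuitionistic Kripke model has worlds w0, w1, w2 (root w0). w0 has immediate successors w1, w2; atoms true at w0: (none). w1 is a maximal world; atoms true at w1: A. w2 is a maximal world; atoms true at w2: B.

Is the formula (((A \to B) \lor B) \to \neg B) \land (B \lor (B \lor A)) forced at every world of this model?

No

Not every world: w0 \nVdash (((A \to B) \lor B) \to \neg B) \land (B \lor (B \lor A)).
w0 \nVdash (((A \to B) \lor B) \to \neg B) \land (B \lor (B \lor A)) since w0 fails ((A \to B) \lor B) \to \neg B.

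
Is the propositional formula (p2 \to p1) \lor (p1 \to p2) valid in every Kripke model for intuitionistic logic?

No

This is the Gödel–Dummett linearity axiom, which is not intuitionistically valid.
A Kripke countermodel: worlds u0, u1, u2; order generated by u0 \le u1, u0 \le u2; atoms true at each world — u0:{}; u1:{p2}; u2:{p1}.
u0 \nVdash (p2 \to p1) \lor (p1 \to p2): neither disjunct is forced at u0.
u0 \nVdash p2 \to p1: at the accessible world u1, u1 \Vdash p2 but u1 \nVdash p1.
u1 lacks atom p1, so u1 \nVdash p1.
So the root u0 does not force the formula.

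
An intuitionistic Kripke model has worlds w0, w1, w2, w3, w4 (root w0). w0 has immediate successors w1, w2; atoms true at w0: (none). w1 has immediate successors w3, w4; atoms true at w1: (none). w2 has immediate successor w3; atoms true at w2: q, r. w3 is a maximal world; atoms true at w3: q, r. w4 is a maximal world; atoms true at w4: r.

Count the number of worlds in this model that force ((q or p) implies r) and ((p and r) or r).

w0: does not force it — w0 does not force ((q or p) implies r) and ((p and r) or r) since w0 fails (p and r) or r.
w1: does not force it — w1 does not force ((q or p) implies r) and ((p and r) or r) since w1 fails (p and r) or r.
w2: forces it.
w3: forces it.
w4: forces it.
Worlds forcing the formula: {w2, w3, w4}.

3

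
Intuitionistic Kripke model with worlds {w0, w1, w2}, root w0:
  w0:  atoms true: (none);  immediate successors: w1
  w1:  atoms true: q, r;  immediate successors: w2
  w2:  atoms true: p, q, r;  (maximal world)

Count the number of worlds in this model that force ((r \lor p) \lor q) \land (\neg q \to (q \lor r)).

2

w0: does not force it — w0 \nVdash ((r \lor p) \lor q) \land (\neg q \to (q \lor r)) since w0 fails (r \lor p) \lor q.
w1: forces it.
w2: forces it.
Worlds forcing the formula: {w1, w2}.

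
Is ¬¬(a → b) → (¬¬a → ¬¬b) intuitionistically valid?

Yes

This is the distribution of double negation over implication, which is intuitionistically derivable.
Assume ¬¬(a → b) and ¬¬a; suppose ¬b. Then a → b would give ¬a (by contraposition), contradicting ¬¬a; so ¬(a → b), contradicting ¬¬(a → b). Hence ¬¬b.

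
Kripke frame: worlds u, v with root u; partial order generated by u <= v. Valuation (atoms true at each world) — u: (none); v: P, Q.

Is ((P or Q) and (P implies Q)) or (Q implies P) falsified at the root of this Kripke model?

No

u forces ((P or Q) and (P implies Q)) or (Q implies P) via the disjunct Q implies P.
So the root u forces ((P or Q) and (P implies Q)) or (Q implies P); the model is not a countermodel.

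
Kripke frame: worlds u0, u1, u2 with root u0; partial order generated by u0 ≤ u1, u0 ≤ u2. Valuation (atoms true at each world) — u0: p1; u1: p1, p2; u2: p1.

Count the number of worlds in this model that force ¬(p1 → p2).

u0: does not force it — u0 ⊮ ¬(p1 → p2) since u1 is accessible from u0 and u1 ⊩ p1 → p2.
u1: does not force it.
u2: forces it.
Worlds forcing the formula: {u2}.

1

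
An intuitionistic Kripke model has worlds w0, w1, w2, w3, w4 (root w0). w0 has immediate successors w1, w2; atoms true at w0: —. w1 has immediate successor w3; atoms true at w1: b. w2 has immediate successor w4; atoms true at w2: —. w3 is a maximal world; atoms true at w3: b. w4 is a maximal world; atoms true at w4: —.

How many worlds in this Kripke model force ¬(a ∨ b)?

w0: does not force it — w0 ⊮ ¬(a ∨ b) since w1 is accessible from w0 and w1 ⊩ a ∨ b.
w1: does not force it — w1 ⊮ ¬(a ∨ b) since w1 is accessible from w1 and w1 ⊩ a ∨ b.
w2: forces it.
w3: does not force it.
w4: forces it.
Worlds forcing the formula: {w2, w4}.

2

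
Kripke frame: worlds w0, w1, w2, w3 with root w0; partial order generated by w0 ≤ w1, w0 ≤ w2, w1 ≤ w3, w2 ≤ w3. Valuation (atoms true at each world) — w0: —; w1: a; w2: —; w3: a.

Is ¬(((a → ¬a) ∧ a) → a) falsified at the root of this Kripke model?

Yes

w0 ⊮ ¬(((a → ¬a) ∧ a) → a) since w0 is accessible from w0 and w0 ⊩ ((a → ¬a) ∧ a) → a.
w0 ⊩ ((a → ¬a) ∧ a) → a vacuously: no world accessible from w0 forces the antecedent (a → ¬a) ∧ a.
So the root w0 does not force ¬(((a → ¬a) ∧ a) → a); the model is a countermodel.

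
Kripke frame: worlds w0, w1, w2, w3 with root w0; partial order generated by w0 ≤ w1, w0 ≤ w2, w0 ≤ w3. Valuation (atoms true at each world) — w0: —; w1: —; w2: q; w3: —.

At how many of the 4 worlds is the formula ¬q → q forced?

1

w0: does not force it — w0 ⊮ ¬q → q: at the accessible world w1, w1 ⊩ ¬q but w1 ⊮ q.
w1: does not force it.
w2: forces it.
w3: does not force it.
Worlds forcing the formula: {w2}.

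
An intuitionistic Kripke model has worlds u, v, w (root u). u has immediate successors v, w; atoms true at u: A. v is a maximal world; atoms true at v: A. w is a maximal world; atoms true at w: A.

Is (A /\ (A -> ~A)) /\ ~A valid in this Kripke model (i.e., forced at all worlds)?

No

Not every world: u ||-/- (A /\ (A -> ~A)) /\ ~A.
u ||-/- (A /\ (A -> ~A)) /\ ~A since u fails A /\ (A -> ~A).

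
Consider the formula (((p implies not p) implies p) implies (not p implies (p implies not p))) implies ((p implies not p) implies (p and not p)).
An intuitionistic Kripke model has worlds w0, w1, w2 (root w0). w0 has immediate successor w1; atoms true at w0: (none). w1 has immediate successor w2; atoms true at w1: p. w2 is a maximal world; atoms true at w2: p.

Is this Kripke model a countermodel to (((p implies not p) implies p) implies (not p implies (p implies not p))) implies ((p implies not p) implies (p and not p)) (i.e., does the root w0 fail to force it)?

w0 forces (((p implies not p) implies p) implies (not p implies (p implies not p))) implies ((p implies not p) implies (p and not p)): every world accessible from w0 that forces ((p implies not p) implies p) implies (not p implies (p implies not p)) (namely w0, w1, w2) also forces (p implies not p) implies (p and not p).
So the root w0 forces (((p implies not p) implies p) implies (not p implies (p implies not p))) implies ((p implies not p) implies (p and not p)); the model is not a countermodel.

No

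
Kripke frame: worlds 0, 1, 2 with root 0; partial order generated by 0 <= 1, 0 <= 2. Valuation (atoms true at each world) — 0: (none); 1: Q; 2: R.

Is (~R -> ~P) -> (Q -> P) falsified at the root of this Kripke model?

Yes

0 ||-/- (~R -> ~P) -> (Q -> P): already at 0 itself, 0 ||- ~R -> ~P but 0 ||-/- Q -> P.
0 ||-/- Q -> P: at the accessible world 1, 1 ||- Q but 1 ||-/- P.
1 lacks atom P, so 1 ||-/- P.
So the root 0 does not force (~R -> ~P) -> (Q -> P); the model is a countermodel.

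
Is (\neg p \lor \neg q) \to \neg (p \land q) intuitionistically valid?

Yes

This is a constructively valid De Morgan direction (disjunction of negations to negated conjunction), which is intuitionistically derivable.
If \neg p holds at a world then no accessible world forces p, hence none forces p \land q; likewise for \neg q.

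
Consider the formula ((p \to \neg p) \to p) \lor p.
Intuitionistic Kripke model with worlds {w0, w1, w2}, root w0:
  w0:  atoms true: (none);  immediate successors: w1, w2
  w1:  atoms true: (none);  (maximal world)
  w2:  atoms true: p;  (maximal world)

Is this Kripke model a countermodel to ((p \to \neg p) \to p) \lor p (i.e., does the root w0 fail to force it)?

Yes

w0 \nVdash ((p \to \neg p) \to p) \lor p: neither disjunct is forced at w0.
w0 \nVdash (p \to \neg p) \to p: at the accessible world w1, w1 \Vdash p \to \neg p but w1 \nVdash p.
w1 lacks atom p, so w1 \nVdash p.
So the root w0 does not force ((p \to \neg p) \to p) \lor p; the model is a countermodel.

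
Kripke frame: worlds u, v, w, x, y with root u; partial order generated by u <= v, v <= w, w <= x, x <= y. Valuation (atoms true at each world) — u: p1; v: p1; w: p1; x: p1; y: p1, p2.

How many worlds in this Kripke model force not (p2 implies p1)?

u: does not force it — u does not force not (p2 implies p1) since u is accessible from u and u forces p2 implies p1.
v: does not force it — v does not force not (p2 implies p1) since v is accessible from v and v forces p2 implies p1.
w: does not force it.
x: does not force it.
y: does not force it.
Worlds forcing the formula: { }.

0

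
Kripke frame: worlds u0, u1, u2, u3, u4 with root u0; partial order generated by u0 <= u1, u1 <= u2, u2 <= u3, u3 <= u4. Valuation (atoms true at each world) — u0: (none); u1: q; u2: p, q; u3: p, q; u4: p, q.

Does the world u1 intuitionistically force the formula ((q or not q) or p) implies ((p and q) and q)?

No

u1 does not force ((q or not q) or p) implies ((p and q) and q): already at u1 itself, u1 forces (q or not q) or p but u1 does not force (p and q) and q.
u1 does not force (p and q) and q since u1 fails p and q.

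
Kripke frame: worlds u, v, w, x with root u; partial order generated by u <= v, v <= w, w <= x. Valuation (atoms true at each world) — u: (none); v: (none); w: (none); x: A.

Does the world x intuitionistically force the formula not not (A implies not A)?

x does not force not not (A implies not A) since x is accessible from x and x forces not (A implies not A).
x forces not (A implies not A): no world accessible from x forces A implies not A.

No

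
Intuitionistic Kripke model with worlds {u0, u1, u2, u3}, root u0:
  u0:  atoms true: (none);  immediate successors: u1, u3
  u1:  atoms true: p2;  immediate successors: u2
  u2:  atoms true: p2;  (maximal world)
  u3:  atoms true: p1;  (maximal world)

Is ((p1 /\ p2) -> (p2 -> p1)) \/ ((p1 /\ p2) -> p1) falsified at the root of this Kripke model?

u0 ||- ((p1 /\ p2) -> (p2 -> p1)) \/ ((p1 /\ p2) -> p1) via the disjunct (p1 /\ p2) -> (p2 -> p1).
So the root u0 forces ((p1 /\ p2) -> (p2 -> p1)) \/ ((p1 /\ p2) -> p1); the model is not a countermodel.

No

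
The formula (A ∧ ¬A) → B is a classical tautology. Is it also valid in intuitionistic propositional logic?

This is an instance of ex falso quodlibet, which is intuitionistically derivable.
No world can force both A and ¬A, so the antecedent A ∧ ¬A is never forced and the implication holds vacuously at every world.

Yes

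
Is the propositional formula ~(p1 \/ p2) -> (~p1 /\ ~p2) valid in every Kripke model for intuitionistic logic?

This is a constructively valid De Morgan direction (negated disjunction to conjunction of negations), which is intuitionistically derivable.
From ~(p1 \/ p2): if p1 held then p1 \/ p2 would, contradiction — so ~p1; similarly ~p2.

Yes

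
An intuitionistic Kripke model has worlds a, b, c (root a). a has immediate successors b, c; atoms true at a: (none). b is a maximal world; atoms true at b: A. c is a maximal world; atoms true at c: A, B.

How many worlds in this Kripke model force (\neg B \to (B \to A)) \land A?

2

a: does not force it — a \nVdash (\neg B \to (B \to A)) \land A since a fails A.
b: forces it.
c: forces it.
Worlds forcing the formula: {b, c}.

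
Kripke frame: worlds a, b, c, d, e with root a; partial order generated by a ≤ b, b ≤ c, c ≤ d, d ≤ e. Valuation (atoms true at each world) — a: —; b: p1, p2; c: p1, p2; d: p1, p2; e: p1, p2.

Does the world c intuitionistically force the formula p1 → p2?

Yes

c ⊩ p1 → p2: every world accessible from c that forces p1 (namely c, d, e) also forces p2.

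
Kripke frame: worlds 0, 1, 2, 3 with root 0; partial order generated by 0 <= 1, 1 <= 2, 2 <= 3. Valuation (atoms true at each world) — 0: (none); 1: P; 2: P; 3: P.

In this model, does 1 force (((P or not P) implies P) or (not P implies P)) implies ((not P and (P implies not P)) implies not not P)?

1 forces (((P or not P) implies P) or (not P implies P)) implies ((not P and (P implies not P)) implies not not P): every world accessible from 1 that forces ((P or not P) implies P) or (not P implies P) (namely 1, 2, 3) also forces (not P and (P implies not P)) implies not not P.

Yes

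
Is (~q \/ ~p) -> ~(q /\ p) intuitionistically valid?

Yes

This is a constructively valid De Morgan direction (disjunction of negations to negated conjunction), which is intuitionistically derivable.
If ~q holds at a world then no accessible world forces q, hence none forces q /\ p; likewise for ~p.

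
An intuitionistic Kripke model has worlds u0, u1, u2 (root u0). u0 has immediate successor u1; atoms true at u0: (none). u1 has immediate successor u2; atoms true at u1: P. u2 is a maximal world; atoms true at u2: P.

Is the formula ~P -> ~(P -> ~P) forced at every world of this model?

Yes

u0 ||- ~P -> ~(P -> ~P) vacuously: no world accessible from u0 forces the antecedent ~P.
Since the root u0 forces ~P -> ~(P -> ~P) and forcing is persistent (monotone upward), every world forces it.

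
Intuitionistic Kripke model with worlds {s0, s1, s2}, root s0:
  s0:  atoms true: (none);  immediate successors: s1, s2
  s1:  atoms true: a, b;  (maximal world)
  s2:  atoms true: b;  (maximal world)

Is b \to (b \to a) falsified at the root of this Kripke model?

s0 \nVdash b \to (b \to a): at the accessible world s2, s2 \Vdash b but s2 \nVdash b \to a.
s2 \nVdash b \to a: already at s2 itself, s2 \Vdash b but s2 \nVdash a.
s2 lacks atom a, so s2 \nVdash a.
So the root s0 does not force b \to (b \to a); the model is a countermodel.

Yes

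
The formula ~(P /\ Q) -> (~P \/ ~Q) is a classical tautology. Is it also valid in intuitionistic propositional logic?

This is the constructively invalid direction of De Morgan's law for conjunction, which is not intuitionistically valid.
A Kripke countermodel: worlds s0, s1, s2; order generated by s0 <= s1, s0 <= s2; atoms true at each world — s0:{}; s1:{P}; s2:{Q}.
s0 ||-/- ~(P /\ Q) -> (~P \/ ~Q): already at s0 itself, s0 ||- ~(P /\ Q) but s0 ||-/- ~P \/ ~Q.
s0 ||-/- ~P \/ ~Q: neither disjunct is forced at s0.
s0 ||-/- ~P since s1 is accessible from s0 and s1 ||- P.
So the root s0 does not force the formula.

No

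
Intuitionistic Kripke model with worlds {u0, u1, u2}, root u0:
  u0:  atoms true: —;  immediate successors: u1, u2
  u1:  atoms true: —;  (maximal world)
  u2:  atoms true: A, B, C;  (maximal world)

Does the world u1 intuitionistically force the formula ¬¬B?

u1 ⊮ ¬¬B since u1 is accessible from u1 and u1 ⊩ ¬B.
u1 ⊩ ¬B: no world accessible from u1 forces B.

No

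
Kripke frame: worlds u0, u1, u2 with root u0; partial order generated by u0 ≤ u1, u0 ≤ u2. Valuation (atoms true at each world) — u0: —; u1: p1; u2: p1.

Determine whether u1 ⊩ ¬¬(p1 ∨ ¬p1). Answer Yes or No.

Yes

u1 ⊩ ¬¬(p1 ∨ ¬p1): no world accessible from u1 forces ¬(p1 ∨ ¬p1).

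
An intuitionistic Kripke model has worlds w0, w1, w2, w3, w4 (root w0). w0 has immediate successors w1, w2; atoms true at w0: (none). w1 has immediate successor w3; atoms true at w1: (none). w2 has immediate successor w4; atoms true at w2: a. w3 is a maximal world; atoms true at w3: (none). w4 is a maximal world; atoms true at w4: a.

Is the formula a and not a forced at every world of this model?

Not every world: w0 does not force a and not a.
w0 does not force a and not a since w0 fails a.

No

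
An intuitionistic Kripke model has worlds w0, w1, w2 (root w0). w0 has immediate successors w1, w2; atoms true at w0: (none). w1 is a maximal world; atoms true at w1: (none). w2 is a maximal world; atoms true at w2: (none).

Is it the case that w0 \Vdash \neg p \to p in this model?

No

w0 \nVdash \neg p \to p: already at w0 itself, w0 \Vdash \neg p but w0 \nVdash p.
w0 lacks atom p, so w0 \nVdash p.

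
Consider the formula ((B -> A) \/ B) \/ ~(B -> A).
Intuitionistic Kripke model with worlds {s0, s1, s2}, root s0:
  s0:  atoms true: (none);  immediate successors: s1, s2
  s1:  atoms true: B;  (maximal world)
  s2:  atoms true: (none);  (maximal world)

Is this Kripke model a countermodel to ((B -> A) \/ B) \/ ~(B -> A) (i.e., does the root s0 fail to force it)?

Yes

s0 ||-/- ((B -> A) \/ B) \/ ~(B -> A): neither disjunct is forced at s0.
s0 ||-/- (B -> A) \/ B: neither disjunct is forced at s0.
s0 ||-/- B -> A: at the accessible world s1, s1 ||- B but s1 ||-/- A.
So the root s0 does not force ((B -> A) \/ B) \/ ~(B -> A); the model is a countermodel.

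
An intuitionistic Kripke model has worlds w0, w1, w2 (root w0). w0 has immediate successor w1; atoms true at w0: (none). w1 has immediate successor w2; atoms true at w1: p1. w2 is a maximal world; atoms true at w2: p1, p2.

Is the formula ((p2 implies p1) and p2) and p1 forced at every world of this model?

Not every world: w0 does not force ((p2 implies p1) and p2) and p1.
w0 does not force ((p2 implies p1) and p2) and p1 since w0 fails (p2 implies p1) and p2.

No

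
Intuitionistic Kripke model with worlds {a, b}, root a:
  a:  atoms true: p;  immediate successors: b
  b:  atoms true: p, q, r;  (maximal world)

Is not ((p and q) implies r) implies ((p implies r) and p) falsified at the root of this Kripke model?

No

a forces not ((p and q) implies r) implies ((p implies r) and p) vacuously: no world accessible from a forces the antecedent not ((p and q) implies r).
So the root a forces not ((p and q) implies r) implies ((p implies r) and p); the model is not a countermodel.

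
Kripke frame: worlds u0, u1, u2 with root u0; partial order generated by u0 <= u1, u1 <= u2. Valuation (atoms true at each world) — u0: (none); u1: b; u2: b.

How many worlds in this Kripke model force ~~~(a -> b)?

u0: does not force it — u0 ||-/- ~~~(a -> b) since u0 is accessible from u0 and u0 ||- ~~(a -> b).
u1: does not force it — u1 ||-/- ~~~(a -> b) since u1 is accessible from u1 and u1 ||- ~~(a -> b).
u2: does not force it — u2 ||-/- ~~~(a -> b) since u2 is accessible from u2 and u2 ||- ~~(a -> b).
Worlds forcing the formula: { }.

0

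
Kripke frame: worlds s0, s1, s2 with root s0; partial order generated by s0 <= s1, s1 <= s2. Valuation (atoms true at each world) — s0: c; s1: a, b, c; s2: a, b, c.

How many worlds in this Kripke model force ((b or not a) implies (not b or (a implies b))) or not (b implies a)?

s0: forces it.
s1: forces it.
s2: forces it.
Worlds forcing the formula: {s0, s1, s2}.

3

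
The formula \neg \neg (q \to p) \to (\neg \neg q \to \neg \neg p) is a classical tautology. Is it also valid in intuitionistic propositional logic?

Yes

This is the distribution of double negation over implication, which is intuitionistically derivable.
Assume \neg \neg (q \to p) and \neg \neg q; suppose \neg p. Then q \to p would give \neg q (by contraposition), contradicting \neg \neg q; so \neg (q \to p), contradicting \neg \neg (q \to p). Hence \neg \neg p.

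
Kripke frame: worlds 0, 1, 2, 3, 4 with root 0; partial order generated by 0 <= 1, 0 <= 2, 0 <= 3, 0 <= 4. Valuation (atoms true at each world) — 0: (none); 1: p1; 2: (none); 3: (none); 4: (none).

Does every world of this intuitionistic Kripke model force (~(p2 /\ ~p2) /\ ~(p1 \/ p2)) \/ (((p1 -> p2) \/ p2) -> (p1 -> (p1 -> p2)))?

0 ||- (~(p2 /\ ~p2) /\ ~(p1 \/ p2)) \/ (((p1 -> p2) \/ p2) -> (p1 -> (p1 -> p2))) via the disjunct ((p1 -> p2) \/ p2) -> (p1 -> (p1 -> p2)).
Since the root 0 forces (~(p2 /\ ~p2) /\ ~(p1 \/ p2)) \/ (((p1 -> p2) \/ p2) -> (p1 -> (p1 -> p2))) and forcing is persistent (monotone upward), every world forces it.

Yes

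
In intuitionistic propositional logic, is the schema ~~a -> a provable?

No

This is double-negation elimination, which is not intuitionistically valid.
A Kripke countermodel: worlds 0, 1; order generated by 0 <= 1; atoms true at each world — 0:{}; 1:{a}.
0 ||-/- ~~a -> a: already at 0 itself, 0 ||- ~~a but 0 ||-/- a.
0 lacks atom a, so 0 ||-/- a.
So the root 0 does not force the formula.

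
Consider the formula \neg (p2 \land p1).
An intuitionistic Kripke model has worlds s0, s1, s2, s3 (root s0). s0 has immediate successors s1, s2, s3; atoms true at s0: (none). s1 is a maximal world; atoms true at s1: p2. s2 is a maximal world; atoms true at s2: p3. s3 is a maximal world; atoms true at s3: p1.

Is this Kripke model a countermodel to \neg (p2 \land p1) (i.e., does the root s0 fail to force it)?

s0 \Vdash \neg (p2 \land p1): no world accessible from s0 forces p2 \land p1.
So the root s0 forces \neg (p2 \land p1); the model is not a countermodel.

No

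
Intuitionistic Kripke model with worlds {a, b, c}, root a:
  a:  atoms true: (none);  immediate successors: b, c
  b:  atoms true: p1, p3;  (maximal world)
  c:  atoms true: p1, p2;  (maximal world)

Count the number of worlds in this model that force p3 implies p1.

3

a: forces it.
b: forces it.
c: forces it.
Worlds forcing the formula: {a, b, c}.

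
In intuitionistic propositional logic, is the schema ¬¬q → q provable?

This is double-negation elimination, which is not intuitionistically valid.
A Kripke countermodel: worlds 0, 1; order generated by 0 ≤ 1; atoms true at each world — 0:{}; 1:{q}.
0 ⊮ ¬¬q → q: already at 0 itself, 0 ⊩ ¬¬q but 0 ⊮ q.
0 lacks atom q, so 0 ⊮ q.
So the root 0 does not force the formula.

No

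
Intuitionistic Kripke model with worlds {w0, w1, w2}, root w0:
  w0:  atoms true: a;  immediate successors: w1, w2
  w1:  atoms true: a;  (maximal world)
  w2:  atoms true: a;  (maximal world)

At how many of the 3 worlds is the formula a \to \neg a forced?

w0: does not force it — w0 \nVdash a \to \neg a: already at w0 itself, w0 \Vdash a but w0 \nVdash \neg a.
w1: does not force it.
w2: does not force it.
Worlds forcing the formula: { }.

0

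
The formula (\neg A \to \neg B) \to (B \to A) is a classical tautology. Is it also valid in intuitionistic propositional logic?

This is the converse of contraposition, which is not intuitionistically valid.
A Kripke countermodel: worlds 0, 1; order generated by 0 \le 1; atoms true at each world — 0:{B}; 1:{A,B}.
0 \nVdash (\neg A \to \neg B) \to (B \to A): already at 0 itself, 0 \Vdash \neg A \to \neg B but 0 \nVdash B \to A.
0 \nVdash B \to A: already at 0 itself, 0 \Vdash B but 0 \nVdash A.
0 lacks atom A, so 0 \nVdash A.
So the root 0 does not force the formula.

No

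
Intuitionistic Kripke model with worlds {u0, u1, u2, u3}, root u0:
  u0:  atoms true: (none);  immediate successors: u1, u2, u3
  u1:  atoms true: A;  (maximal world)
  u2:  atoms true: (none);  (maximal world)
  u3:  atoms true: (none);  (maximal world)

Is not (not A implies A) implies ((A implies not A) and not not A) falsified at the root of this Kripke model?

u0 does not force not (not A implies A) implies ((A implies not A) and not not A): at the accessible world u2, u2 forces not (not A implies A) but u2 does not force (A implies not A) and not not A.
u2 does not force (A implies not A) and not not A since u2 fails not not A.
So the root u0 does not force not (not A implies A) implies ((A implies not A) and not not A); the model is a countermodel.

Yes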